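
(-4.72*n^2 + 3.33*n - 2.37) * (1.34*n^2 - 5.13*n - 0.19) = -6.3248*n^4 + 28.6758*n^3 - 19.3619*n^2 + 11.5254*n + 0.4503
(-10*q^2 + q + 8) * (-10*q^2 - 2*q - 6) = 100*q^4 + 10*q^3 - 22*q^2 - 22*q - 48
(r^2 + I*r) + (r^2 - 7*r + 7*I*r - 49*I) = 2*r^2 - 7*r + 8*I*r - 49*I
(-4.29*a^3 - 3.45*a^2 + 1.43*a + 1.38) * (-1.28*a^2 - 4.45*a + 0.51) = 5.4912*a^5 + 23.5065*a^4 + 11.3342*a^3 - 9.8894*a^2 - 5.4117*a + 0.7038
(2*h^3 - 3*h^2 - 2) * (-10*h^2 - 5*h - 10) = -20*h^5 + 20*h^4 - 5*h^3 + 50*h^2 + 10*h + 20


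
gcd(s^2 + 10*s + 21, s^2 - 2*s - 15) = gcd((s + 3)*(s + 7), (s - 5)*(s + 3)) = s + 3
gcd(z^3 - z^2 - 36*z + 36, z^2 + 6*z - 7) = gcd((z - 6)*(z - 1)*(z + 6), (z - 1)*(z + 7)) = z - 1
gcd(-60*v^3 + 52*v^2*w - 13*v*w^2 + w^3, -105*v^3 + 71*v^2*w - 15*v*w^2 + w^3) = 5*v - w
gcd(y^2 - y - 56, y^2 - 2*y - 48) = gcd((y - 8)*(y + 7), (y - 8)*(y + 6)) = y - 8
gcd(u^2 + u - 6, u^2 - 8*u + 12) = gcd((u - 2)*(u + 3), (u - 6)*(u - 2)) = u - 2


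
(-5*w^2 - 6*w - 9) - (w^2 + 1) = -6*w^2 - 6*w - 10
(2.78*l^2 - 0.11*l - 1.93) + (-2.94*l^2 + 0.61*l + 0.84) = -0.16*l^2 + 0.5*l - 1.09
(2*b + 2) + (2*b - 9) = 4*b - 7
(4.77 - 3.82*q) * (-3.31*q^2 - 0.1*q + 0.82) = 12.6442*q^3 - 15.4067*q^2 - 3.6094*q + 3.9114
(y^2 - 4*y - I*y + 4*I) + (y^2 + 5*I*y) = 2*y^2 - 4*y + 4*I*y + 4*I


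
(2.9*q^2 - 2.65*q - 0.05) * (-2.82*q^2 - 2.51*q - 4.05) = -8.178*q^4 + 0.194*q^3 - 4.9525*q^2 + 10.858*q + 0.2025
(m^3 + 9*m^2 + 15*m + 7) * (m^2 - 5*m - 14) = m^5 + 4*m^4 - 44*m^3 - 194*m^2 - 245*m - 98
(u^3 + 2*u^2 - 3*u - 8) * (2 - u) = -u^4 + 7*u^2 + 2*u - 16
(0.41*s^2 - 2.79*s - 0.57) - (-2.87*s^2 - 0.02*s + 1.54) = 3.28*s^2 - 2.77*s - 2.11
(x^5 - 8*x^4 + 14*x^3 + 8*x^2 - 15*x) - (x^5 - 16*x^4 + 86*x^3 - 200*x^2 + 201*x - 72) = 8*x^4 - 72*x^3 + 208*x^2 - 216*x + 72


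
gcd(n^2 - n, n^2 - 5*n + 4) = n - 1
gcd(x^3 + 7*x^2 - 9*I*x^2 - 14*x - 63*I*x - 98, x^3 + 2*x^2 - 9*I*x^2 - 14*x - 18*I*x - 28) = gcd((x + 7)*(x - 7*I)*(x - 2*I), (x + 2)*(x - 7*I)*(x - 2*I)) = x^2 - 9*I*x - 14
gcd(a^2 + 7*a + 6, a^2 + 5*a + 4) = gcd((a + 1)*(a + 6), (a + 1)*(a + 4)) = a + 1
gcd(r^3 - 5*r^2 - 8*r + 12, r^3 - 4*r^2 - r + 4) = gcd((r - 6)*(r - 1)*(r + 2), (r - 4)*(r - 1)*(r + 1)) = r - 1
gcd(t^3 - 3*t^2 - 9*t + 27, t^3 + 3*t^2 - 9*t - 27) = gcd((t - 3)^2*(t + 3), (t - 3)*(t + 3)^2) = t^2 - 9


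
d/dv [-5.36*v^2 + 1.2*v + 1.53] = 1.2 - 10.72*v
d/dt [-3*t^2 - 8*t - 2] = -6*t - 8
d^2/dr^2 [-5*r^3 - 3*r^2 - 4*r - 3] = -30*r - 6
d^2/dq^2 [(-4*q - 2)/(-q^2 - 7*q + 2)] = 4*((2*q + 1)*(2*q + 7)^2 - 3*(2*q + 5)*(q^2 + 7*q - 2))/(q^2 + 7*q - 2)^3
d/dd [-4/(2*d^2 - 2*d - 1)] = 8*(2*d - 1)/(-2*d^2 + 2*d + 1)^2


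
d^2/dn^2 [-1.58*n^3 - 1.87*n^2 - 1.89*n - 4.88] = -9.48*n - 3.74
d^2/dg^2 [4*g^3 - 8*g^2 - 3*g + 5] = 24*g - 16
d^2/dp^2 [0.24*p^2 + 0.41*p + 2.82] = 0.480000000000000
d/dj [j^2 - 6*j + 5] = 2*j - 6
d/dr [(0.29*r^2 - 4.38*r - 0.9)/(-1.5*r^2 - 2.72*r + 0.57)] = (-7.3588*r^2 - 2.3694*r - 4.9446)/(2.25*r^4 + 8.16*r^3 + 5.6884*r^2 - 3.1008*r + 0.3249)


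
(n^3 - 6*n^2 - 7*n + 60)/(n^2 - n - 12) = n - 5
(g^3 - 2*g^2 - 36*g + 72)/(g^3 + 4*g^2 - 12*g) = (g - 6)/g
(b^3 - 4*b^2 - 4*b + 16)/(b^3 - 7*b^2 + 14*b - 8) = (b + 2)/(b - 1)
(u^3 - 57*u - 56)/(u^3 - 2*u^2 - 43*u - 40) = (u + 7)/(u + 5)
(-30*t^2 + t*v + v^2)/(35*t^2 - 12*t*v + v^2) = (-6*t - v)/(7*t - v)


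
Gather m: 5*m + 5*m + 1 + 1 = 10*m + 2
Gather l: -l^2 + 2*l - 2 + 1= -l^2 + 2*l - 1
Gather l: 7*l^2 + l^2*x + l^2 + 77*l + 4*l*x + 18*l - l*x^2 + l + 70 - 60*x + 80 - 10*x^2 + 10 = l^2*(x + 8) + l*(-x^2 + 4*x + 96) - 10*x^2 - 60*x + 160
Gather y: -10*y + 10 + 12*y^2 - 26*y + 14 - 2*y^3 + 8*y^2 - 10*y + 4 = -2*y^3 + 20*y^2 - 46*y + 28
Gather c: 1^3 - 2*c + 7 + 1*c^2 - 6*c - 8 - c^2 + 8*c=0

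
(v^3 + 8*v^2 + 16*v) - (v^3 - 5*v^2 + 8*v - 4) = 13*v^2 + 8*v + 4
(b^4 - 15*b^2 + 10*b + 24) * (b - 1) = b^5 - b^4 - 15*b^3 + 25*b^2 + 14*b - 24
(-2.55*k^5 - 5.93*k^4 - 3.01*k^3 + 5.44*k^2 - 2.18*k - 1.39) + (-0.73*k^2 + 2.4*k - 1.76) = -2.55*k^5 - 5.93*k^4 - 3.01*k^3 + 4.71*k^2 + 0.22*k - 3.15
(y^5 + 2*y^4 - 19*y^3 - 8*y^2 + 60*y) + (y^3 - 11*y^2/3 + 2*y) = y^5 + 2*y^4 - 18*y^3 - 35*y^2/3 + 62*y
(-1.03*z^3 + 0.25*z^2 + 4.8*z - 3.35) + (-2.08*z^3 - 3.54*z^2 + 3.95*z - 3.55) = -3.11*z^3 - 3.29*z^2 + 8.75*z - 6.9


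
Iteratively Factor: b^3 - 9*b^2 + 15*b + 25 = (b - 5)*(b^2 - 4*b - 5) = (b - 5)^2*(b + 1)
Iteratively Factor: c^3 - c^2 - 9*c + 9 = (c - 1)*(c^2 - 9) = (c - 3)*(c - 1)*(c + 3)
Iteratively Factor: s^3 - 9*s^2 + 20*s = (s - 4)*(s^2 - 5*s) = (s - 5)*(s - 4)*(s)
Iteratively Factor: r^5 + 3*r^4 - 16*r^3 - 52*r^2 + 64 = (r + 4)*(r^4 - r^3 - 12*r^2 - 4*r + 16) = (r - 1)*(r + 4)*(r^3 - 12*r - 16) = (r - 1)*(r + 2)*(r + 4)*(r^2 - 2*r - 8) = (r - 1)*(r + 2)^2*(r + 4)*(r - 4)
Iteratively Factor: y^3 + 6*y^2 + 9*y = (y + 3)*(y^2 + 3*y) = (y + 3)^2*(y)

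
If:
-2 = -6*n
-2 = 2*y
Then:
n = 1/3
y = -1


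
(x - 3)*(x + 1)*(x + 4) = x^3 + 2*x^2 - 11*x - 12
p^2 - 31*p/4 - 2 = (p - 8)*(p + 1/4)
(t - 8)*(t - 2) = t^2 - 10*t + 16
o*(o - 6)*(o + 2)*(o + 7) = o^4 + 3*o^3 - 40*o^2 - 84*o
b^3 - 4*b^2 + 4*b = b*(b - 2)^2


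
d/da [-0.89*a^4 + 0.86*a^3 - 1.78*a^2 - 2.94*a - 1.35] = -3.56*a^3 + 2.58*a^2 - 3.56*a - 2.94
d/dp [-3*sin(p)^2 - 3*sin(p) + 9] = -3*sin(2*p) - 3*cos(p)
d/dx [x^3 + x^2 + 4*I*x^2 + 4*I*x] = 3*x^2 + x*(2 + 8*I) + 4*I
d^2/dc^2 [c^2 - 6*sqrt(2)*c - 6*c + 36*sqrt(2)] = 2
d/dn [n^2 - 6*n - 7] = 2*n - 6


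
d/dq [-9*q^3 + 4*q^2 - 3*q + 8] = -27*q^2 + 8*q - 3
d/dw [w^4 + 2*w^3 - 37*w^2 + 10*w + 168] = 4*w^3 + 6*w^2 - 74*w + 10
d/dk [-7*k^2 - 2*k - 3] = -14*k - 2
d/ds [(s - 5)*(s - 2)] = 2*s - 7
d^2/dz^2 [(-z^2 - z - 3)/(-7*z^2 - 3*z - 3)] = 4*(14*z^3 + 189*z^2 + 63*z - 18)/(343*z^6 + 441*z^5 + 630*z^4 + 405*z^3 + 270*z^2 + 81*z + 27)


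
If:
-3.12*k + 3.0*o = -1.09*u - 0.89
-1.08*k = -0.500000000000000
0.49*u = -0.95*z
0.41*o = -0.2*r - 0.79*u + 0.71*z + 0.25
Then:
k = 0.46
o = 0.704421768707483*z + 0.184814814814815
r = 9.76409863945578*z + 0.87112962962963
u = -1.93877551020408*z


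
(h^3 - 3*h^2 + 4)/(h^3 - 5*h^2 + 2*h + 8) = (h - 2)/(h - 4)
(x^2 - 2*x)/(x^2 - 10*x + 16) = x/(x - 8)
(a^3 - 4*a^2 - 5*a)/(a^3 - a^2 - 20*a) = (a + 1)/(a + 4)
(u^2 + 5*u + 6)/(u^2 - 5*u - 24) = (u + 2)/(u - 8)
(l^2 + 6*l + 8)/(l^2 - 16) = (l + 2)/(l - 4)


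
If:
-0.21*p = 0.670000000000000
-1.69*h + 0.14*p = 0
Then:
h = -0.26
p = -3.19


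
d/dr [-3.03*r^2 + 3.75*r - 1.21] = 3.75 - 6.06*r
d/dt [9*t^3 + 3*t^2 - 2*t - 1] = 27*t^2 + 6*t - 2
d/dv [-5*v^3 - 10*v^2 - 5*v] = -15*v^2 - 20*v - 5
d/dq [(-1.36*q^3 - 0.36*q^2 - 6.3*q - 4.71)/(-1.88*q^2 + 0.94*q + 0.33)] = (2.5568*q^4 - 2.5568*q^3 - 13.5288*q^2 - 17.9472*q + 2.3484)/(3.5344*q^4 - 3.5344*q^3 - 0.3572*q^2 + 0.6204*q + 0.1089)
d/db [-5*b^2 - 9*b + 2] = -10*b - 9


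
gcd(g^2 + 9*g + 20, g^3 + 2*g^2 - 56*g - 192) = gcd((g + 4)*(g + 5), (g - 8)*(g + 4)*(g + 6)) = g + 4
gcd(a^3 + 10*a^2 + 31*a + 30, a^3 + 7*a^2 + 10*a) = a^2 + 7*a + 10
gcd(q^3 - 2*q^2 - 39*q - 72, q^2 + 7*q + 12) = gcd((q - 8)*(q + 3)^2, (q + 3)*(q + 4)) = q + 3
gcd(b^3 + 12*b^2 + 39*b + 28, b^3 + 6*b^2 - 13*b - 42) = b + 7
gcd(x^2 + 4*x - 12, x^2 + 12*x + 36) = x + 6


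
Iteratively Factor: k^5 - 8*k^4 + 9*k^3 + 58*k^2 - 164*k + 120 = (k - 2)*(k^4 - 6*k^3 - 3*k^2 + 52*k - 60) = (k - 2)*(k + 3)*(k^3 - 9*k^2 + 24*k - 20) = (k - 5)*(k - 2)*(k + 3)*(k^2 - 4*k + 4) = (k - 5)*(k - 2)^2*(k + 3)*(k - 2)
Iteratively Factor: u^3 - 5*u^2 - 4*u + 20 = (u + 2)*(u^2 - 7*u + 10) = (u - 5)*(u + 2)*(u - 2)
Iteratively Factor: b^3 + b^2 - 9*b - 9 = (b + 3)*(b^2 - 2*b - 3) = (b - 3)*(b + 3)*(b + 1)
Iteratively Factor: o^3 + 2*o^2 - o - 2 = (o + 1)*(o^2 + o - 2) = (o + 1)*(o + 2)*(o - 1)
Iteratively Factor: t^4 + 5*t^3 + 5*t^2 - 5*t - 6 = (t - 1)*(t^3 + 6*t^2 + 11*t + 6) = (t - 1)*(t + 2)*(t^2 + 4*t + 3) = (t - 1)*(t + 2)*(t + 3)*(t + 1)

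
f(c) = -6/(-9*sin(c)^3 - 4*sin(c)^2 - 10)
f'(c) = -6*(27*sin(c)^2*cos(c) + 8*sin(c)*cos(c))/(-9*sin(c)^3 - 4*sin(c)^2 - 10)^2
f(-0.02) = 0.60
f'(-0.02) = 0.01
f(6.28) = 0.60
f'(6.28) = 0.00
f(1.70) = 0.26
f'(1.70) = 0.05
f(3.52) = 0.59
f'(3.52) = 0.04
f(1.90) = 0.28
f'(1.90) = 0.14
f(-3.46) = 0.56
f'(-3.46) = 0.26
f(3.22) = 0.60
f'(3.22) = -0.03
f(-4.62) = 0.26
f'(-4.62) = 0.04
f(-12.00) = 0.48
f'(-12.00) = -0.39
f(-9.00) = 0.60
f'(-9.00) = 0.07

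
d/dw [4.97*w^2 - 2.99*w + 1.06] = 9.94*w - 2.99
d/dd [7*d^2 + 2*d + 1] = 14*d + 2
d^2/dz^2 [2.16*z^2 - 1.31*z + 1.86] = 4.32000000000000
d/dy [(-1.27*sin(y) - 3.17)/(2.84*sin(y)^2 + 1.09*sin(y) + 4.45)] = (3.6068*sin(y)^2 + 18.0056*sin(y) - 2.1962)*cos(y)/(8.0656*sin(y)^4 + 6.1912*sin(y)^3 + 26.4641*sin(y)^2 + 9.701*sin(y) + 19.8025)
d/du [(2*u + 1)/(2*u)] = -1/(2*u^2)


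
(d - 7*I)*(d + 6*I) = d^2 - I*d + 42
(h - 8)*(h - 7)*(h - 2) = h^3 - 17*h^2 + 86*h - 112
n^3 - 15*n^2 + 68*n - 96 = (n - 8)*(n - 4)*(n - 3)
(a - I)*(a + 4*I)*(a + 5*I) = a^3 + 8*I*a^2 - 11*a + 20*I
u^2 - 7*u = u*(u - 7)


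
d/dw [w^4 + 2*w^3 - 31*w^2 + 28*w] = 4*w^3 + 6*w^2 - 62*w + 28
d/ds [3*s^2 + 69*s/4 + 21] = 6*s + 69/4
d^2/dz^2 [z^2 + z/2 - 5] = 2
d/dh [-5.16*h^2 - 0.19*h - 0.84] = -10.32*h - 0.19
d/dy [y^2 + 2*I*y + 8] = 2*y + 2*I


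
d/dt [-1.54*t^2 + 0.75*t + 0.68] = 0.75 - 3.08*t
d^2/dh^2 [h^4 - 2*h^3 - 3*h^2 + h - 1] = 12*h^2 - 12*h - 6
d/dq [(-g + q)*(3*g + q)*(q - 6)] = -3*g^2 + 4*g*q - 12*g + 3*q^2 - 12*q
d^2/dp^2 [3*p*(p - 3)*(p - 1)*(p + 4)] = 36*p^2 - 78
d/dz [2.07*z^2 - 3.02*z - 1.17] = 4.14*z - 3.02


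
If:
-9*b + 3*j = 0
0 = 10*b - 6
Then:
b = 3/5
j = 9/5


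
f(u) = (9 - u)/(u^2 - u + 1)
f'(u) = (1 - 2*u)*(9 - u)/(u^2 - u + 1)^2 - 1/(u^2 - u + 1)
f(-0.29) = 6.76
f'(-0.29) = 7.05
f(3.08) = 0.80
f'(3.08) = -0.69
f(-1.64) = 2.00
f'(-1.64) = 1.42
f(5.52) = 0.13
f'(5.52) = -0.09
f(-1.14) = 2.95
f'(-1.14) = 2.52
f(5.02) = 0.19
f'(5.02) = -0.13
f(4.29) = 0.31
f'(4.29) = -0.22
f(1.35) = 5.20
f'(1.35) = -6.68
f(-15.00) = 0.10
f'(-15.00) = 0.01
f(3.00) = 0.86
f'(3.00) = -0.76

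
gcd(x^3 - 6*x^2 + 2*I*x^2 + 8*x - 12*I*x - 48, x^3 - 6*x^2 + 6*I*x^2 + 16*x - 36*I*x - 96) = x^2 + x*(-6 - 2*I) + 12*I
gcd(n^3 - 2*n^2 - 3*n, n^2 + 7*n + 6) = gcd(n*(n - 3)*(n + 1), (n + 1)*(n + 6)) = n + 1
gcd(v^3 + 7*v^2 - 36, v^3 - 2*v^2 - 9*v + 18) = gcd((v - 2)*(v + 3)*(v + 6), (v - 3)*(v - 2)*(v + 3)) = v^2 + v - 6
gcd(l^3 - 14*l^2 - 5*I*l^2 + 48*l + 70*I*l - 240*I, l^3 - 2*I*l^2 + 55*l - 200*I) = l - 5*I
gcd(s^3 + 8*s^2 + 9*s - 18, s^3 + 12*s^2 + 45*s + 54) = s^2 + 9*s + 18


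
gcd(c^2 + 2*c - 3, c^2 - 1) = c - 1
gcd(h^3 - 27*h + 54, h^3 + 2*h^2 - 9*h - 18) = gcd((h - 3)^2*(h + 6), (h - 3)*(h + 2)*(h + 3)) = h - 3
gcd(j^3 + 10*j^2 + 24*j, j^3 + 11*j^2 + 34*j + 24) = j^2 + 10*j + 24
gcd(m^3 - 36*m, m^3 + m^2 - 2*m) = m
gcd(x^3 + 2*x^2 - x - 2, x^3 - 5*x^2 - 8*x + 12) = x^2 + x - 2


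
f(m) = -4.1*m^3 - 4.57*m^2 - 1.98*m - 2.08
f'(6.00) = -499.62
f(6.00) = -1064.08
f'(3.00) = -140.10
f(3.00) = -159.85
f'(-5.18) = -284.67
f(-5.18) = 455.42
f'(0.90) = -20.17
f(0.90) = -10.55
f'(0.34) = -6.51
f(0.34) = -3.44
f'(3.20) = -157.18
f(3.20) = -189.56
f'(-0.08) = -1.33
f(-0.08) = -1.95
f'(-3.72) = -138.19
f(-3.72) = 153.11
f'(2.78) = -122.45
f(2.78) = -130.99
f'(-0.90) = -3.72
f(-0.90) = -1.01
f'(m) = -12.3*m^2 - 9.14*m - 1.98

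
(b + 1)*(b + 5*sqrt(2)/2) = b^2 + b + 5*sqrt(2)*b/2 + 5*sqrt(2)/2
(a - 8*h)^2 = a^2 - 16*a*h + 64*h^2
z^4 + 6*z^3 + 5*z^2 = z^2*(z + 1)*(z + 5)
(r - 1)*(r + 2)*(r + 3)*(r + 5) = r^4 + 9*r^3 + 21*r^2 - r - 30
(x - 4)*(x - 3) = x^2 - 7*x + 12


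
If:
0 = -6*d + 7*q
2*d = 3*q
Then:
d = 0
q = 0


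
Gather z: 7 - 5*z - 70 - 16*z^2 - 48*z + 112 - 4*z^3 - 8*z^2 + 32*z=-4*z^3 - 24*z^2 - 21*z + 49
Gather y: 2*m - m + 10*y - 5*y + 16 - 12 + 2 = m + 5*y + 6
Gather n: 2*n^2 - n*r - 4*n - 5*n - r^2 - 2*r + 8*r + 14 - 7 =2*n^2 + n*(-r - 9) - r^2 + 6*r + 7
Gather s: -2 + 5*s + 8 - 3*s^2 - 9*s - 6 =-3*s^2 - 4*s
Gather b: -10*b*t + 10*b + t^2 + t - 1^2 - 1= b*(10 - 10*t) + t^2 + t - 2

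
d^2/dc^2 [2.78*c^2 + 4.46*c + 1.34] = 5.56000000000000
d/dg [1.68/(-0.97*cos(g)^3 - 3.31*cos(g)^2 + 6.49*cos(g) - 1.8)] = (-4.8888*cos(g)^2 - 11.1216*cos(g) + 10.9032)*sin(g)/(0.97*cos(g)^3 + 3.31*cos(g)^2 - 6.49*cos(g) + 1.8)^2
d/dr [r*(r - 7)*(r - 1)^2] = 4*r^3 - 27*r^2 + 30*r - 7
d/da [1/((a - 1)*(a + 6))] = (-2*a - 5)/(a^4 + 10*a^3 + 13*a^2 - 60*a + 36)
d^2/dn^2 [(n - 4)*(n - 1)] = 2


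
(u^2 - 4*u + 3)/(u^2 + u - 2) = (u - 3)/(u + 2)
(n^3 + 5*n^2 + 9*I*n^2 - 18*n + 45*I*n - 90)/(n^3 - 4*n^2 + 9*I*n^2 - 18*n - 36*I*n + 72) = (n + 5)/(n - 4)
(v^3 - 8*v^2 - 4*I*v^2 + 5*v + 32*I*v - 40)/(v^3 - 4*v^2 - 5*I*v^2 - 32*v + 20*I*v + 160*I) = (v + I)/(v + 4)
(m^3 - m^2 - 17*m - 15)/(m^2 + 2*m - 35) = (m^2 + 4*m + 3)/(m + 7)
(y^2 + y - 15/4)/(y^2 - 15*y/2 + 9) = (y + 5/2)/(y - 6)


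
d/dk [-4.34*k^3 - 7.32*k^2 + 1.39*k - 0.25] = -13.02*k^2 - 14.64*k + 1.39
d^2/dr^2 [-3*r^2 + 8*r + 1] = -6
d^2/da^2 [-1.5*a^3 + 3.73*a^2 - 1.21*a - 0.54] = 7.46 - 9.0*a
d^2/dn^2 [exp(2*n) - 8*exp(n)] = 4*(exp(n) - 2)*exp(n)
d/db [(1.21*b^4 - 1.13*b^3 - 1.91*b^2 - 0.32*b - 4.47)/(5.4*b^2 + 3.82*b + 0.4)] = (13.068*b^5 + 7.7646*b^4 - 6.6972*b^3 - 6.9242*b^2 + 46.748*b + 16.9474)/(29.16*b^4 + 41.256*b^3 + 18.9124*b^2 + 3.056*b + 0.16)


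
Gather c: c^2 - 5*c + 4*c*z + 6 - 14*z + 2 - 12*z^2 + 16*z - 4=c^2 + c*(4*z - 5) - 12*z^2 + 2*z + 4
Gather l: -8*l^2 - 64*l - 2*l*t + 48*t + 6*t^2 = -8*l^2 + l*(-2*t - 64) + 6*t^2 + 48*t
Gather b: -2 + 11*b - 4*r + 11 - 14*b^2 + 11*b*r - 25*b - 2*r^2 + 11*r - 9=-14*b^2 + b*(11*r - 14) - 2*r^2 + 7*r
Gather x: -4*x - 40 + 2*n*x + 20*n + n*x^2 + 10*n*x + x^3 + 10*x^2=20*n + x^3 + x^2*(n + 10) + x*(12*n - 4) - 40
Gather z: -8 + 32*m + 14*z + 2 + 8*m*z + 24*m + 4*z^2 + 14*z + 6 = 56*m + 4*z^2 + z*(8*m + 28)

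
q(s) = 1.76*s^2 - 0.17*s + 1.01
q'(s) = 3.52*s - 0.17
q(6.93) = 84.36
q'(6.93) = 24.22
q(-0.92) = 2.66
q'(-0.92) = -3.41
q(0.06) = 1.01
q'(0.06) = 0.04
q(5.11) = 46.10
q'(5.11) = 17.82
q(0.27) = 1.09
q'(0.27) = 0.78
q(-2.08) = 8.98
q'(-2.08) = -7.49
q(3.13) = 17.72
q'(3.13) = 10.85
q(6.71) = 79.11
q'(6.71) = 23.45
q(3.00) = 16.34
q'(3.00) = 10.39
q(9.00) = 142.04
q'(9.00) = 31.51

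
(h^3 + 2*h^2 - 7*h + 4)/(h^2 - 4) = (h^3 + 2*h^2 - 7*h + 4)/(h^2 - 4)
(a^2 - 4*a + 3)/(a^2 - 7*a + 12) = (a - 1)/(a - 4)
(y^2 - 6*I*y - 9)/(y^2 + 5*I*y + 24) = (y - 3*I)/(y + 8*I)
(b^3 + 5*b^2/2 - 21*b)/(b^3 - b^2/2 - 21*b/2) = (b + 6)/(b + 3)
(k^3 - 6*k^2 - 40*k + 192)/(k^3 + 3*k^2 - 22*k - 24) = (k - 8)/(k + 1)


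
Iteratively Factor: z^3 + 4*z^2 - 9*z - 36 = (z - 3)*(z^2 + 7*z + 12) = (z - 3)*(z + 4)*(z + 3)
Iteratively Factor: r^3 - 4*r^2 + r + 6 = (r - 3)*(r^2 - r - 2) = (r - 3)*(r - 2)*(r + 1)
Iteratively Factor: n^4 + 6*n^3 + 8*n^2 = (n)*(n^3 + 6*n^2 + 8*n) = n*(n + 4)*(n^2 + 2*n) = n^2*(n + 4)*(n + 2)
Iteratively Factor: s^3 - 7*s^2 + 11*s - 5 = (s - 1)*(s^2 - 6*s + 5) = (s - 1)^2*(s - 5)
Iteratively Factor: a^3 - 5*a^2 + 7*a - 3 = (a - 3)*(a^2 - 2*a + 1) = (a - 3)*(a - 1)*(a - 1)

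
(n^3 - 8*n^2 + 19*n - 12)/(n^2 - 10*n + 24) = (n^2 - 4*n + 3)/(n - 6)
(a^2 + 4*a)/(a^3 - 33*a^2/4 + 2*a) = 4*(a + 4)/(4*a^2 - 33*a + 8)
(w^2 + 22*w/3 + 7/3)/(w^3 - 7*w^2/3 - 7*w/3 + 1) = (3*w^2 + 22*w + 7)/(3*w^3 - 7*w^2 - 7*w + 3)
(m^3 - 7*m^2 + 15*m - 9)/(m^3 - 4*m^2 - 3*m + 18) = (m - 1)/(m + 2)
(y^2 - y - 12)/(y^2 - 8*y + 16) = (y + 3)/(y - 4)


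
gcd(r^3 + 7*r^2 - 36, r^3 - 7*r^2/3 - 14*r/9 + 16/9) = 1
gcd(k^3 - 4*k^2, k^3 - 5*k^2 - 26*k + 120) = k - 4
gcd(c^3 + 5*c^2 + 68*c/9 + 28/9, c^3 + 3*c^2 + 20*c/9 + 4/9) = c^2 + 8*c/3 + 4/3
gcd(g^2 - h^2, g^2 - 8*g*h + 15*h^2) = 1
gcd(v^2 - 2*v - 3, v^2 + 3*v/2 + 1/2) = v + 1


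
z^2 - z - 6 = (z - 3)*(z + 2)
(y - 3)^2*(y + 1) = y^3 - 5*y^2 + 3*y + 9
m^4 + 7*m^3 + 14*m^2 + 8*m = m*(m + 1)*(m + 2)*(m + 4)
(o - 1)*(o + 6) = o^2 + 5*o - 6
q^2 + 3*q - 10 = (q - 2)*(q + 5)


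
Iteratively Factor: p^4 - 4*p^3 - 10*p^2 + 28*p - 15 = (p + 3)*(p^3 - 7*p^2 + 11*p - 5) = (p - 1)*(p + 3)*(p^2 - 6*p + 5) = (p - 1)^2*(p + 3)*(p - 5)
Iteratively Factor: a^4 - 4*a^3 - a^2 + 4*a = (a - 4)*(a^3 - a) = (a - 4)*(a + 1)*(a^2 - a) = (a - 4)*(a - 1)*(a + 1)*(a)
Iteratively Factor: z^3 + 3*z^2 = (z)*(z^2 + 3*z) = z^2*(z + 3)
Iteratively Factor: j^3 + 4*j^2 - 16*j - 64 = (j + 4)*(j^2 - 16) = (j + 4)^2*(j - 4)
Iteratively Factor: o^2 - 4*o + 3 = (o - 1)*(o - 3)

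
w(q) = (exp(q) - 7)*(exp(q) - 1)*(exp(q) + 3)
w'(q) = (exp(q) - 7)*(exp(q) - 1)*exp(q) + (exp(q) - 7)*(exp(q) + 3)*exp(q) + (exp(q) - 1)*(exp(q) + 3)*exp(q) = (3*exp(2*q) - 10*exp(q) - 17)*exp(q)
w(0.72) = -26.36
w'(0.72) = -51.12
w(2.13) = 119.75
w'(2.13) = 936.42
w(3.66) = 50497.89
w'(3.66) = 160302.98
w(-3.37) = 20.41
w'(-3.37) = -0.60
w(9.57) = 2940647465391.11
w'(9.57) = 8822969400848.27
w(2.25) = 263.68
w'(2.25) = 1500.71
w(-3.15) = 20.26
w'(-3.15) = -0.75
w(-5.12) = 20.90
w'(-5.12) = -0.10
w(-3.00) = 20.14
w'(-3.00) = -0.87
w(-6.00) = 20.96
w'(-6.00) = -0.04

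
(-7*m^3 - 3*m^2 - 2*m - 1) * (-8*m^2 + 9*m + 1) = 56*m^5 - 39*m^4 - 18*m^3 - 13*m^2 - 11*m - 1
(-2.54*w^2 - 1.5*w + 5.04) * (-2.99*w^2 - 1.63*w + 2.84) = 7.5946*w^4 + 8.6252*w^3 - 19.8382*w^2 - 12.4752*w + 14.3136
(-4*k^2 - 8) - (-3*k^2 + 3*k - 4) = -k^2 - 3*k - 4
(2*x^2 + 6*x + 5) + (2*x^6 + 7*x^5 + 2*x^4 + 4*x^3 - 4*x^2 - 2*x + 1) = 2*x^6 + 7*x^5 + 2*x^4 + 4*x^3 - 2*x^2 + 4*x + 6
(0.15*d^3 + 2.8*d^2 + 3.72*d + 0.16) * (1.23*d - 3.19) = 0.1845*d^4 + 2.9655*d^3 - 4.3564*d^2 - 11.67*d - 0.5104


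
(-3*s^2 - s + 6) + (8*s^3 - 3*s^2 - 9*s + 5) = 8*s^3 - 6*s^2 - 10*s + 11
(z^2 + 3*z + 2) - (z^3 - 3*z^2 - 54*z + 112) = -z^3 + 4*z^2 + 57*z - 110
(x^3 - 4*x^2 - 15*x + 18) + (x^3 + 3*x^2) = 2*x^3 - x^2 - 15*x + 18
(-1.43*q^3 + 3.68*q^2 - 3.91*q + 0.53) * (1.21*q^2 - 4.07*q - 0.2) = -1.7303*q^5 + 10.2729*q^4 - 19.4227*q^3 + 15.819*q^2 - 1.3751*q - 0.106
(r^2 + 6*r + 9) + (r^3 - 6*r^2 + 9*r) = r^3 - 5*r^2 + 15*r + 9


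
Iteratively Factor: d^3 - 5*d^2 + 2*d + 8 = (d - 2)*(d^2 - 3*d - 4) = (d - 2)*(d + 1)*(d - 4)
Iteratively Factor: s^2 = (s)*(s)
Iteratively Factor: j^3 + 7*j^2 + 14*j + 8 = (j + 4)*(j^2 + 3*j + 2) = (j + 2)*(j + 4)*(j + 1)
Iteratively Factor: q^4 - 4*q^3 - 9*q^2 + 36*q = (q - 3)*(q^3 - q^2 - 12*q) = (q - 3)*(q + 3)*(q^2 - 4*q) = q*(q - 3)*(q + 3)*(q - 4)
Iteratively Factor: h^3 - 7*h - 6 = (h + 1)*(h^2 - h - 6) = (h + 1)*(h + 2)*(h - 3)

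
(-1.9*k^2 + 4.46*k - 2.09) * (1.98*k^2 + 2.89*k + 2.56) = -3.762*k^4 + 3.3398*k^3 + 3.8872*k^2 + 5.3775*k - 5.3504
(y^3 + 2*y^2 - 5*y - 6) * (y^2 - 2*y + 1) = y^5 - 8*y^3 + 6*y^2 + 7*y - 6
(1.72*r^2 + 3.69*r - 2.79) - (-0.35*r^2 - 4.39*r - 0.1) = 2.07*r^2 + 8.08*r - 2.69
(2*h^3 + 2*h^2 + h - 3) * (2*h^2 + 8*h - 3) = 4*h^5 + 20*h^4 + 12*h^3 - 4*h^2 - 27*h + 9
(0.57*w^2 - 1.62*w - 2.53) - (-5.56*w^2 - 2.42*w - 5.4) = 6.13*w^2 + 0.8*w + 2.87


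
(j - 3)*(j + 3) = j^2 - 9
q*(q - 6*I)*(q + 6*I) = q^3 + 36*q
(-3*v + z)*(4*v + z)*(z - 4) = -12*v^2*z + 48*v^2 + v*z^2 - 4*v*z + z^3 - 4*z^2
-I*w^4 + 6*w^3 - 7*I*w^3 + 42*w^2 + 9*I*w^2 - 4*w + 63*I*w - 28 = (w + 7)*(w + I)*(w + 4*I)*(-I*w + 1)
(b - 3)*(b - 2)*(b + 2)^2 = b^4 - b^3 - 10*b^2 + 4*b + 24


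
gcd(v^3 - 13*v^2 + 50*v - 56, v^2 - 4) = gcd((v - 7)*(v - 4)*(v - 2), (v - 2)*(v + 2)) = v - 2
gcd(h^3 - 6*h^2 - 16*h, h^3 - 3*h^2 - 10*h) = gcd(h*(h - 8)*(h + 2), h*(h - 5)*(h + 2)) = h^2 + 2*h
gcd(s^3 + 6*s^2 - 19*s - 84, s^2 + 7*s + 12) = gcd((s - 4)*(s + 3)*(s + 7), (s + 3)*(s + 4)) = s + 3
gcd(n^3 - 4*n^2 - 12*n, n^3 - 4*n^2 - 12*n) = n^3 - 4*n^2 - 12*n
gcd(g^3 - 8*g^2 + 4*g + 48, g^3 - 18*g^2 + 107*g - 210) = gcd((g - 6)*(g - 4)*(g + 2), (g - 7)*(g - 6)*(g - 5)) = g - 6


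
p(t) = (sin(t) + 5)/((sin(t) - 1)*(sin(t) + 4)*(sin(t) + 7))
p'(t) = -(sin(t) + 5)*cos(t)/((sin(t) - 1)*(sin(t) + 4)*(sin(t) + 7)^2) + cos(t)/((sin(t) - 1)*(sin(t) + 4)*(sin(t) + 7)) - (sin(t) + 5)*cos(t)/((sin(t) - 1)*(sin(t) + 4)^2*(sin(t) + 7)) - (sin(t) + 5)*cos(t)/((sin(t) - 1)^2*(sin(t) + 4)*(sin(t) + 7))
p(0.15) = -0.20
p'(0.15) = -0.20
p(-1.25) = -0.11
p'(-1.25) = -0.01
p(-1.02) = -0.12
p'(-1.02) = -0.02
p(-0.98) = -0.12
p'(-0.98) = -0.02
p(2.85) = -0.24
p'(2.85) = 0.28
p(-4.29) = -1.73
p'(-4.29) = 7.96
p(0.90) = -0.72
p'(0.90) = -1.98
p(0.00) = -0.18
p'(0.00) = -0.14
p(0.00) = -0.18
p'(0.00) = -0.14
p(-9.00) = -0.14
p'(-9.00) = 0.06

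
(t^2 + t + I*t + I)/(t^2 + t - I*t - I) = (t + I)/(t - I)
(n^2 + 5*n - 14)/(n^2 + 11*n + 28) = (n - 2)/(n + 4)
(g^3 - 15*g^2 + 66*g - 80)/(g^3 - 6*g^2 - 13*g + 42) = (g^2 - 13*g + 40)/(g^2 - 4*g - 21)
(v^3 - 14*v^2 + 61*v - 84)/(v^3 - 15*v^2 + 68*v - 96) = (v - 7)/(v - 8)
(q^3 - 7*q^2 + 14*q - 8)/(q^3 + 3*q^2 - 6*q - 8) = (q^2 - 5*q + 4)/(q^2 + 5*q + 4)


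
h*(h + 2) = h^2 + 2*h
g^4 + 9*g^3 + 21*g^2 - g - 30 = (g - 1)*(g + 2)*(g + 3)*(g + 5)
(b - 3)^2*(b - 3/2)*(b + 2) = b^4 - 11*b^3/2 + 3*b^2 + 45*b/2 - 27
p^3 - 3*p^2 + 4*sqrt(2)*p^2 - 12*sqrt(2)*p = p*(p - 3)*(p + 4*sqrt(2))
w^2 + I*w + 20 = (w - 4*I)*(w + 5*I)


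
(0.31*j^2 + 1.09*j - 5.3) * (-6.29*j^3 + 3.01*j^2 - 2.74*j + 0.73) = -1.9499*j^5 - 5.923*j^4 + 35.7685*j^3 - 18.7133*j^2 + 15.3177*j - 3.869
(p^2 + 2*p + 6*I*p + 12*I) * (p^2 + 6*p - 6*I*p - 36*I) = p^4 + 8*p^3 + 48*p^2 + 288*p + 432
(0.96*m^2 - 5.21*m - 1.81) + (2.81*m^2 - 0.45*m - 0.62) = 3.77*m^2 - 5.66*m - 2.43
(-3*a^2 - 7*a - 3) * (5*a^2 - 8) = -15*a^4 - 35*a^3 + 9*a^2 + 56*a + 24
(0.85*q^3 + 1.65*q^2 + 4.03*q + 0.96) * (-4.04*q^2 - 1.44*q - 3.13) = -3.434*q^5 - 7.89*q^4 - 21.3177*q^3 - 14.8461*q^2 - 13.9963*q - 3.0048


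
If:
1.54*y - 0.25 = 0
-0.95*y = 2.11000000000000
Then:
No Solution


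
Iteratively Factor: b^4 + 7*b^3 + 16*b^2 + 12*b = (b + 2)*(b^3 + 5*b^2 + 6*b) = b*(b + 2)*(b^2 + 5*b + 6) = b*(b + 2)*(b + 3)*(b + 2)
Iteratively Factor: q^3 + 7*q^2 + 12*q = (q + 4)*(q^2 + 3*q) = (q + 3)*(q + 4)*(q)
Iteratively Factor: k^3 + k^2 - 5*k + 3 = (k - 1)*(k^2 + 2*k - 3) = (k - 1)*(k + 3)*(k - 1)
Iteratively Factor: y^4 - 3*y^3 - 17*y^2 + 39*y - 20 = (y + 4)*(y^3 - 7*y^2 + 11*y - 5) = (y - 1)*(y + 4)*(y^2 - 6*y + 5) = (y - 1)^2*(y + 4)*(y - 5)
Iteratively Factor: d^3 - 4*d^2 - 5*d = (d - 5)*(d^2 + d) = (d - 5)*(d + 1)*(d)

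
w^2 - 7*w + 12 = (w - 4)*(w - 3)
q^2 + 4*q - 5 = (q - 1)*(q + 5)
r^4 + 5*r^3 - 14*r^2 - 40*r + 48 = (r - 1)*(r + 6)*(r - 2*sqrt(2))*(r + 2*sqrt(2))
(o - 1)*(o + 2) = o^2 + o - 2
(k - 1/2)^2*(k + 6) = k^3 + 5*k^2 - 23*k/4 + 3/2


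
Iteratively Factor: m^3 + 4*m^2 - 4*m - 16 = (m + 2)*(m^2 + 2*m - 8) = (m + 2)*(m + 4)*(m - 2)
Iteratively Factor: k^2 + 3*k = (k + 3)*(k)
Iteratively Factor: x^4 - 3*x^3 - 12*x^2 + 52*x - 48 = (x - 3)*(x^3 - 12*x + 16) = (x - 3)*(x - 2)*(x^2 + 2*x - 8) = (x - 3)*(x - 2)*(x + 4)*(x - 2)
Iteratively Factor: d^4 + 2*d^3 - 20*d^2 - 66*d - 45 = (d + 1)*(d^3 + d^2 - 21*d - 45) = (d - 5)*(d + 1)*(d^2 + 6*d + 9) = (d - 5)*(d + 1)*(d + 3)*(d + 3)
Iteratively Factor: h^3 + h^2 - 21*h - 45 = (h - 5)*(h^2 + 6*h + 9) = (h - 5)*(h + 3)*(h + 3)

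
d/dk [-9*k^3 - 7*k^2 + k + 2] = -27*k^2 - 14*k + 1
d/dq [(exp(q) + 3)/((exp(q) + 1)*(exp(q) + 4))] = (-exp(2*q) - 6*exp(q) - 11)*exp(q)/(exp(4*q) + 10*exp(3*q) + 33*exp(2*q) + 40*exp(q) + 16)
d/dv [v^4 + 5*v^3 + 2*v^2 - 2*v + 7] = 4*v^3 + 15*v^2 + 4*v - 2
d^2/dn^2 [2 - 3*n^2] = -6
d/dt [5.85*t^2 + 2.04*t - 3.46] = 11.7*t + 2.04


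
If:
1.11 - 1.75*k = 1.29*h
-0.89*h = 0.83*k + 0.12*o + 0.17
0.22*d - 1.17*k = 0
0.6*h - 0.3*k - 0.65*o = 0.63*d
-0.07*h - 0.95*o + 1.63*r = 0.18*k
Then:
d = 4.56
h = -0.30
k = 0.86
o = -5.10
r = -2.89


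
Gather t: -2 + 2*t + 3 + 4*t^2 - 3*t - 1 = 4*t^2 - t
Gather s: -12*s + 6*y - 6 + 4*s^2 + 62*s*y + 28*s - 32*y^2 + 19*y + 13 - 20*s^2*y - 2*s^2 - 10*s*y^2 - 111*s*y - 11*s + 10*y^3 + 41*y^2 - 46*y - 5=s^2*(2 - 20*y) + s*(-10*y^2 - 49*y + 5) + 10*y^3 + 9*y^2 - 21*y + 2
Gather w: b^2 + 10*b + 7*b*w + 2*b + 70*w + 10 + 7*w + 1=b^2 + 12*b + w*(7*b + 77) + 11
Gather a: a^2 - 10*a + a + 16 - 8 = a^2 - 9*a + 8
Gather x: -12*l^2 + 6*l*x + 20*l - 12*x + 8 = -12*l^2 + 20*l + x*(6*l - 12) + 8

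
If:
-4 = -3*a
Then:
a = 4/3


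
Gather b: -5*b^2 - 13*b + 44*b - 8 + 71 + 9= -5*b^2 + 31*b + 72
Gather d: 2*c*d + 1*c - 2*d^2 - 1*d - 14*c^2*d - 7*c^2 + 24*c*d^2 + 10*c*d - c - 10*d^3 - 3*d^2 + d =-7*c^2 - 10*d^3 + d^2*(24*c - 5) + d*(-14*c^2 + 12*c)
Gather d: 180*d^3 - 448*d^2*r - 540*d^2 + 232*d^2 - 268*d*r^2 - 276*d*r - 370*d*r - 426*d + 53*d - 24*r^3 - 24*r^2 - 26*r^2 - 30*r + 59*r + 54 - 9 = 180*d^3 + d^2*(-448*r - 308) + d*(-268*r^2 - 646*r - 373) - 24*r^3 - 50*r^2 + 29*r + 45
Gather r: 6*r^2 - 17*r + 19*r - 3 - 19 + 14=6*r^2 + 2*r - 8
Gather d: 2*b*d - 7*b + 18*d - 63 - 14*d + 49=-7*b + d*(2*b + 4) - 14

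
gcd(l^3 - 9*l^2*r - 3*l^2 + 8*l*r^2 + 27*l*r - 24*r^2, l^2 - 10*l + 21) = l - 3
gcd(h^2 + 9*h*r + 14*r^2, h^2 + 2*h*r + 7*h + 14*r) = h + 2*r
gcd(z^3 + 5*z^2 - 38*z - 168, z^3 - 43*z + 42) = z^2 + z - 42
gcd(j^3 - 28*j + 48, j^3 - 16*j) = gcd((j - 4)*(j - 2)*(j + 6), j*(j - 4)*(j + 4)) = j - 4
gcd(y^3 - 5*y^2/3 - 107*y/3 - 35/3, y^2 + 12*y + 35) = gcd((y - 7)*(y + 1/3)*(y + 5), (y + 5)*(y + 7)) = y + 5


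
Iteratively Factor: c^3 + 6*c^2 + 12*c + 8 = (c + 2)*(c^2 + 4*c + 4) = (c + 2)^2*(c + 2)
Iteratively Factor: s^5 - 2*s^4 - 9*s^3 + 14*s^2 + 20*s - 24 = (s - 1)*(s^4 - s^3 - 10*s^2 + 4*s + 24) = (s - 1)*(s + 2)*(s^3 - 3*s^2 - 4*s + 12) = (s - 1)*(s + 2)^2*(s^2 - 5*s + 6) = (s - 3)*(s - 1)*(s + 2)^2*(s - 2)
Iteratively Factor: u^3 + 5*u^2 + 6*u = (u + 2)*(u^2 + 3*u) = u*(u + 2)*(u + 3)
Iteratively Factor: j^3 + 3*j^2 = (j)*(j^2 + 3*j) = j*(j + 3)*(j)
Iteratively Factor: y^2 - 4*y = (y - 4)*(y)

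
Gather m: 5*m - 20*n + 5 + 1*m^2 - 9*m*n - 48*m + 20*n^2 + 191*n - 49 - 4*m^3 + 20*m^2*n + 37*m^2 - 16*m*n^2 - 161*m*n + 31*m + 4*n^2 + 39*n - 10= -4*m^3 + m^2*(20*n + 38) + m*(-16*n^2 - 170*n - 12) + 24*n^2 + 210*n - 54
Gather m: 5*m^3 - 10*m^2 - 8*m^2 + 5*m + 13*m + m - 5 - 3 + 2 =5*m^3 - 18*m^2 + 19*m - 6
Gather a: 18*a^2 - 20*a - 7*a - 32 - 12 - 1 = 18*a^2 - 27*a - 45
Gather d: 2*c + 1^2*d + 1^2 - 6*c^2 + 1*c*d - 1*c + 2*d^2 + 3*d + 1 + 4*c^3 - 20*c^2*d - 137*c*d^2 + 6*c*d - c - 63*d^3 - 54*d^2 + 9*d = 4*c^3 - 6*c^2 - 63*d^3 + d^2*(-137*c - 52) + d*(-20*c^2 + 7*c + 13) + 2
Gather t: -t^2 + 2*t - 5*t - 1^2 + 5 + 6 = -t^2 - 3*t + 10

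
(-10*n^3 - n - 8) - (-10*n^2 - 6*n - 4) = -10*n^3 + 10*n^2 + 5*n - 4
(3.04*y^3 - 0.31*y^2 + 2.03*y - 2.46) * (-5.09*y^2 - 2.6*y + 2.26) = -15.4736*y^5 - 6.3261*y^4 - 2.6563*y^3 + 6.5428*y^2 + 10.9838*y - 5.5596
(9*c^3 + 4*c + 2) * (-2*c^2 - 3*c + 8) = -18*c^5 - 27*c^4 + 64*c^3 - 16*c^2 + 26*c + 16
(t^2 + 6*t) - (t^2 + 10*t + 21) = -4*t - 21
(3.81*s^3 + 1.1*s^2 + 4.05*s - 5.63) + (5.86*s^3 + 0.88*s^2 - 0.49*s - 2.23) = 9.67*s^3 + 1.98*s^2 + 3.56*s - 7.86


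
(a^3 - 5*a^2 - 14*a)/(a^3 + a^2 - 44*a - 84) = a/(a + 6)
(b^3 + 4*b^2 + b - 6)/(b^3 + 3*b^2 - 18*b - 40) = (b^2 + 2*b - 3)/(b^2 + b - 20)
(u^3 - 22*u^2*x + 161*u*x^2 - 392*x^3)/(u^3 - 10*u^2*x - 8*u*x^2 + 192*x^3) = (-u^2 + 14*u*x - 49*x^2)/(-u^2 + 2*u*x + 24*x^2)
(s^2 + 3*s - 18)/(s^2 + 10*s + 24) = (s - 3)/(s + 4)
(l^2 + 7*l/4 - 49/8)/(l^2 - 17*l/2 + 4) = (8*l^2 + 14*l - 49)/(4*(2*l^2 - 17*l + 8))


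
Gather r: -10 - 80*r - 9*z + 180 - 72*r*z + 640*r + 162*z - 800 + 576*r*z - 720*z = r*(504*z + 560) - 567*z - 630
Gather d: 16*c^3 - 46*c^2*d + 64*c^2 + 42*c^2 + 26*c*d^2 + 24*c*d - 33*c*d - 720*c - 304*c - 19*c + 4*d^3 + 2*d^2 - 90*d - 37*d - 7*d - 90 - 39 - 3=16*c^3 + 106*c^2 - 1043*c + 4*d^3 + d^2*(26*c + 2) + d*(-46*c^2 - 9*c - 134) - 132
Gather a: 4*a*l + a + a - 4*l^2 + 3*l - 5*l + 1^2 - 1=a*(4*l + 2) - 4*l^2 - 2*l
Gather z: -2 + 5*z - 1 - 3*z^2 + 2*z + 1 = -3*z^2 + 7*z - 2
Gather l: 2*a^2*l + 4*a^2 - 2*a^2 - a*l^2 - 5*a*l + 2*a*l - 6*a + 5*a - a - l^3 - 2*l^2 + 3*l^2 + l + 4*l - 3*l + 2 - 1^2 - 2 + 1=2*a^2 - 2*a - l^3 + l^2*(1 - a) + l*(2*a^2 - 3*a + 2)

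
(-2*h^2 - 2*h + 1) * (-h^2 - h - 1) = 2*h^4 + 4*h^3 + 3*h^2 + h - 1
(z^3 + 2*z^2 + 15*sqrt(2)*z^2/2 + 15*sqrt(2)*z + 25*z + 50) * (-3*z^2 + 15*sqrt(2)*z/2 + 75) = -3*z^5 - 15*sqrt(2)*z^4 - 6*z^4 - 30*sqrt(2)*z^3 + 225*z^3/2 + 225*z^2 + 750*sqrt(2)*z^2 + 1875*z + 1500*sqrt(2)*z + 3750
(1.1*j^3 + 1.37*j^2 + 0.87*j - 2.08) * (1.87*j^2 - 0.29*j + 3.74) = 2.057*j^5 + 2.2429*j^4 + 5.3436*j^3 + 0.981900000000001*j^2 + 3.857*j - 7.7792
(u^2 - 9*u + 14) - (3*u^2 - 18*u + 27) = -2*u^2 + 9*u - 13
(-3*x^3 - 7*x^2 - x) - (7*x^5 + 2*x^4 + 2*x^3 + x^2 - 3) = -7*x^5 - 2*x^4 - 5*x^3 - 8*x^2 - x + 3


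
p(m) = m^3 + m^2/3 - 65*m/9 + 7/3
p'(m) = 3*m^2 + 2*m/3 - 65/9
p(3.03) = 11.33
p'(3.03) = 22.34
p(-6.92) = -263.10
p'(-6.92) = 131.82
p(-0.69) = 7.15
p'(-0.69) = -6.25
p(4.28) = 55.93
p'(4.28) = 50.59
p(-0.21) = 3.86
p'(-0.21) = -7.23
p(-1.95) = 10.27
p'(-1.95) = 2.89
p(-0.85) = 8.10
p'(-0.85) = -5.62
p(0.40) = -0.44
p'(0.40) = -6.48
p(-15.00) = -3189.33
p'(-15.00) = 657.78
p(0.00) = 2.33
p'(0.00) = -7.22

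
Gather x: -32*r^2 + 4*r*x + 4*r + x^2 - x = -32*r^2 + 4*r + x^2 + x*(4*r - 1)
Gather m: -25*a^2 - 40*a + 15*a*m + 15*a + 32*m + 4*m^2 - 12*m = -25*a^2 - 25*a + 4*m^2 + m*(15*a + 20)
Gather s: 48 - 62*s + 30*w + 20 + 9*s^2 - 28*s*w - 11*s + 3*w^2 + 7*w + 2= 9*s^2 + s*(-28*w - 73) + 3*w^2 + 37*w + 70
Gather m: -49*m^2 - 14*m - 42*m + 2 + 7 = -49*m^2 - 56*m + 9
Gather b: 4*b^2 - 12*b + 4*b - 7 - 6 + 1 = 4*b^2 - 8*b - 12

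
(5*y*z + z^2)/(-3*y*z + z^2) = (-5*y - z)/(3*y - z)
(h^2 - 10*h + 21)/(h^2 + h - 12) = (h - 7)/(h + 4)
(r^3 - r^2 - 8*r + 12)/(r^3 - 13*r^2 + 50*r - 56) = (r^2 + r - 6)/(r^2 - 11*r + 28)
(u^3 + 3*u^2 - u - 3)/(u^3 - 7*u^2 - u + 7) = (u + 3)/(u - 7)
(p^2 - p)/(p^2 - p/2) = 2*(p - 1)/(2*p - 1)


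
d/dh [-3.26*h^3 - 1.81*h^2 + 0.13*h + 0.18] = -9.78*h^2 - 3.62*h + 0.13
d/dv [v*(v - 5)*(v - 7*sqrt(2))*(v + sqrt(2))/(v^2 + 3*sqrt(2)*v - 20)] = (2*v^5 - 5*v^4 + 3*sqrt(2)*v^4 - 152*v^3 - 30*sqrt(2)*v^3 + 410*v^2 + 318*sqrt(2)*v^2 - 1200*sqrt(2)*v + 560*v - 1400)/(v^4 + 6*sqrt(2)*v^3 - 22*v^2 - 120*sqrt(2)*v + 400)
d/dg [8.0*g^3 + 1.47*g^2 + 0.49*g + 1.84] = 24.0*g^2 + 2.94*g + 0.49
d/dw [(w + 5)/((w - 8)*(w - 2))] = (-w^2 - 10*w + 66)/(w^4 - 20*w^3 + 132*w^2 - 320*w + 256)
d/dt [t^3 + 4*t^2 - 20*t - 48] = 3*t^2 + 8*t - 20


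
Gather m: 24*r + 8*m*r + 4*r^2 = 8*m*r + 4*r^2 + 24*r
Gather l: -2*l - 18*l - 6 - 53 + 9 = -20*l - 50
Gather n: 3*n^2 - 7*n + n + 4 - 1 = 3*n^2 - 6*n + 3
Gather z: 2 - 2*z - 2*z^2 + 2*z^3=2*z^3 - 2*z^2 - 2*z + 2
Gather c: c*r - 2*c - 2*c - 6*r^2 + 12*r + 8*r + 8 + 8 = c*(r - 4) - 6*r^2 + 20*r + 16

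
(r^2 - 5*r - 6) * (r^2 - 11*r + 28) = r^4 - 16*r^3 + 77*r^2 - 74*r - 168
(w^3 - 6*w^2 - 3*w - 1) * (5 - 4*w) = -4*w^4 + 29*w^3 - 18*w^2 - 11*w - 5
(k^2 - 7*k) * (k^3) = k^5 - 7*k^4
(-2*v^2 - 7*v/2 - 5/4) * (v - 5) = -2*v^3 + 13*v^2/2 + 65*v/4 + 25/4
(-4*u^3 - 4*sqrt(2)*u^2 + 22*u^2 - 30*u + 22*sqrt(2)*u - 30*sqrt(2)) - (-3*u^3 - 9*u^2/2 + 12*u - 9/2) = -u^3 - 4*sqrt(2)*u^2 + 53*u^2/2 - 42*u + 22*sqrt(2)*u - 30*sqrt(2) + 9/2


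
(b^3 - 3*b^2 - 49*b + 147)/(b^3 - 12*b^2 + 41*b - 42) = (b + 7)/(b - 2)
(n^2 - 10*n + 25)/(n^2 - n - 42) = (-n^2 + 10*n - 25)/(-n^2 + n + 42)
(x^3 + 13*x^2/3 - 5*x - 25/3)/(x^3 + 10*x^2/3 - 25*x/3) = (x + 1)/x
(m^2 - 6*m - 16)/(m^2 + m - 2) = (m - 8)/(m - 1)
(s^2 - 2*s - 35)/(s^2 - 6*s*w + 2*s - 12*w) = (s^2 - 2*s - 35)/(s^2 - 6*s*w + 2*s - 12*w)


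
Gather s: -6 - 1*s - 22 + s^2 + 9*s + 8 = s^2 + 8*s - 20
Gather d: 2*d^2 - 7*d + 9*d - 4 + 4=2*d^2 + 2*d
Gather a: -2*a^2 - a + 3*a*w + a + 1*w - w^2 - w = -2*a^2 + 3*a*w - w^2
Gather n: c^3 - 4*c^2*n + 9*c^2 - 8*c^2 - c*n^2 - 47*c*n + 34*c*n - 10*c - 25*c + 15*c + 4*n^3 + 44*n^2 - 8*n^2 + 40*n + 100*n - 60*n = c^3 + c^2 - 20*c + 4*n^3 + n^2*(36 - c) + n*(-4*c^2 - 13*c + 80)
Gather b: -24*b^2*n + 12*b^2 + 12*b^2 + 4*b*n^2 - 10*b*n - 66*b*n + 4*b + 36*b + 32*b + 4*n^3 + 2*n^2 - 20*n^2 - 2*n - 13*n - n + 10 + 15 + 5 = b^2*(24 - 24*n) + b*(4*n^2 - 76*n + 72) + 4*n^3 - 18*n^2 - 16*n + 30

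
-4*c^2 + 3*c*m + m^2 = (-c + m)*(4*c + m)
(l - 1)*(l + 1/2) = l^2 - l/2 - 1/2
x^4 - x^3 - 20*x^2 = x^2*(x - 5)*(x + 4)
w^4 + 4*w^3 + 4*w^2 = w^2*(w + 2)^2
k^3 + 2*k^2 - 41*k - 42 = (k - 6)*(k + 1)*(k + 7)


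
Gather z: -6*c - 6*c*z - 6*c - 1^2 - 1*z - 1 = -12*c + z*(-6*c - 1) - 2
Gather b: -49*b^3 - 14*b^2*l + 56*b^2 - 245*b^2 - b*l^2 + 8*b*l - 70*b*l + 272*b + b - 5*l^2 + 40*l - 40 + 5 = -49*b^3 + b^2*(-14*l - 189) + b*(-l^2 - 62*l + 273) - 5*l^2 + 40*l - 35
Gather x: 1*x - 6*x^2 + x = -6*x^2 + 2*x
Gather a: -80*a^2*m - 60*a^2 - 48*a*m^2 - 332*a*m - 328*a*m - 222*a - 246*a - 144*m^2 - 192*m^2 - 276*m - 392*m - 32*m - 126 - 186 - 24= a^2*(-80*m - 60) + a*(-48*m^2 - 660*m - 468) - 336*m^2 - 700*m - 336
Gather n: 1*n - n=0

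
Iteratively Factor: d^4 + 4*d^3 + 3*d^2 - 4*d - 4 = (d + 2)*(d^3 + 2*d^2 - d - 2) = (d + 1)*(d + 2)*(d^2 + d - 2) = (d - 1)*(d + 1)*(d + 2)*(d + 2)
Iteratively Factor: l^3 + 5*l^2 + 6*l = (l + 2)*(l^2 + 3*l) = (l + 2)*(l + 3)*(l)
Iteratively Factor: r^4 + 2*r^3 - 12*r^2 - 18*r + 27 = (r - 3)*(r^3 + 5*r^2 + 3*r - 9) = (r - 3)*(r - 1)*(r^2 + 6*r + 9) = (r - 3)*(r - 1)*(r + 3)*(r + 3)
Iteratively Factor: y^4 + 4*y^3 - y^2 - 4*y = (y)*(y^3 + 4*y^2 - y - 4) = y*(y + 1)*(y^2 + 3*y - 4) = y*(y - 1)*(y + 1)*(y + 4)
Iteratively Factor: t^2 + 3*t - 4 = (t + 4)*(t - 1)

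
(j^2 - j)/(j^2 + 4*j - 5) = j/(j + 5)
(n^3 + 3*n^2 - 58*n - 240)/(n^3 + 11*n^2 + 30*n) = (n - 8)/n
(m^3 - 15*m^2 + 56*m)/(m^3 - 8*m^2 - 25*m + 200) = m*(m - 7)/(m^2 - 25)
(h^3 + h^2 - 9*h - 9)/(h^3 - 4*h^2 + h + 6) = (h + 3)/(h - 2)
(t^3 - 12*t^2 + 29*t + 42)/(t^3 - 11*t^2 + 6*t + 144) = (t^2 - 6*t - 7)/(t^2 - 5*t - 24)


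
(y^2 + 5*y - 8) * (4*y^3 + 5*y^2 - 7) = 4*y^5 + 25*y^4 - 7*y^3 - 47*y^2 - 35*y + 56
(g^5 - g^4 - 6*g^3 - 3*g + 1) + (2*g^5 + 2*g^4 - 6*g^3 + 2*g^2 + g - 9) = 3*g^5 + g^4 - 12*g^3 + 2*g^2 - 2*g - 8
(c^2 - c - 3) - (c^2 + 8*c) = -9*c - 3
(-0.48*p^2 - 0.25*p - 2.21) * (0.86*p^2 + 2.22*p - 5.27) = -0.4128*p^4 - 1.2806*p^3 + 0.0739999999999998*p^2 - 3.5887*p + 11.6467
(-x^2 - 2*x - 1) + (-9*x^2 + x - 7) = -10*x^2 - x - 8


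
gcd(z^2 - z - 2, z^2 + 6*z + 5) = z + 1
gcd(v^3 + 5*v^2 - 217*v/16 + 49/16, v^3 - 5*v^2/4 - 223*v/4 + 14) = v^2 + 27*v/4 - 7/4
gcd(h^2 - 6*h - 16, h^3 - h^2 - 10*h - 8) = h + 2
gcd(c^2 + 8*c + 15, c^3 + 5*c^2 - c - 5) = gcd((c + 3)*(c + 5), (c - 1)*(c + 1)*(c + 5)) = c + 5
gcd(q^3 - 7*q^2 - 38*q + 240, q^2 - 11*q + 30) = q - 5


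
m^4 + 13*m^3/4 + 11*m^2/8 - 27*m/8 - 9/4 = (m - 1)*(m + 3/4)*(m + 3/2)*(m + 2)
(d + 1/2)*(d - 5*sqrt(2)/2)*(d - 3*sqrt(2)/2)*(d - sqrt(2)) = d^4 - 5*sqrt(2)*d^3 + d^3/2 - 5*sqrt(2)*d^2/2 + 31*d^2/2 - 15*sqrt(2)*d/2 + 31*d/4 - 15*sqrt(2)/4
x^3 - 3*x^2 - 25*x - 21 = (x - 7)*(x + 1)*(x + 3)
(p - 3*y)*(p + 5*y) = p^2 + 2*p*y - 15*y^2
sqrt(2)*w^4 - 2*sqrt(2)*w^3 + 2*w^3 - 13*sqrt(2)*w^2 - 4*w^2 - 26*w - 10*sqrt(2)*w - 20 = (w - 5)*(w + 2)*(w + sqrt(2))*(sqrt(2)*w + sqrt(2))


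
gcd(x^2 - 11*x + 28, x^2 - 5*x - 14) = x - 7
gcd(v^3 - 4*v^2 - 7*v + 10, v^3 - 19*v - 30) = v^2 - 3*v - 10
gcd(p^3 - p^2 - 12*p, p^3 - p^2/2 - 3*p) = p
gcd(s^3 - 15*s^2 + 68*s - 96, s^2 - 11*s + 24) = s^2 - 11*s + 24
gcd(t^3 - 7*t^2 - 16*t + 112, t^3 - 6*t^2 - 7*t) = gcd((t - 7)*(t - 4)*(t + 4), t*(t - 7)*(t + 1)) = t - 7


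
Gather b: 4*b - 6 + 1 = 4*b - 5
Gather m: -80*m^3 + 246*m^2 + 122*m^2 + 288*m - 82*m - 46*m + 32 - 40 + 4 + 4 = -80*m^3 + 368*m^2 + 160*m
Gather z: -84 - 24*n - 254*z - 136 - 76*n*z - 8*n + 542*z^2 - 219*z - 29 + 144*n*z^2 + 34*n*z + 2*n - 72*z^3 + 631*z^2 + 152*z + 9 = -30*n - 72*z^3 + z^2*(144*n + 1173) + z*(-42*n - 321) - 240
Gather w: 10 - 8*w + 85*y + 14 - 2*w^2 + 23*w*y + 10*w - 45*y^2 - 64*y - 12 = -2*w^2 + w*(23*y + 2) - 45*y^2 + 21*y + 12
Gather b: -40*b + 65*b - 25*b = 0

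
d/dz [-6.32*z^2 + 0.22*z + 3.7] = 0.22 - 12.64*z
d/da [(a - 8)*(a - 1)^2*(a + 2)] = 4*a^3 - 24*a^2 - 6*a + 26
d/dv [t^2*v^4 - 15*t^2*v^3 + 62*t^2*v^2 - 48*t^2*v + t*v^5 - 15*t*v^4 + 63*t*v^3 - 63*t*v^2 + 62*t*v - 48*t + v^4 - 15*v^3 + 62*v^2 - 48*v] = 4*t^2*v^3 - 45*t^2*v^2 + 124*t^2*v - 48*t^2 + 5*t*v^4 - 60*t*v^3 + 189*t*v^2 - 126*t*v + 62*t + 4*v^3 - 45*v^2 + 124*v - 48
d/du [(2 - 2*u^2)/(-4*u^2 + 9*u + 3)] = 2*(-9*u^2 + 2*u - 9)/(16*u^4 - 72*u^3 + 57*u^2 + 54*u + 9)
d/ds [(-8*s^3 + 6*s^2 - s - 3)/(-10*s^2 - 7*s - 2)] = (80*s^4 + 112*s^3 - 4*s^2 - 84*s - 19)/(100*s^4 + 140*s^3 + 89*s^2 + 28*s + 4)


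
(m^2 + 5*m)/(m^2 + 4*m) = (m + 5)/(m + 4)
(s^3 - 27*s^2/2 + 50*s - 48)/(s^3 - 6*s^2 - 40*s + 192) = (s - 3/2)/(s + 6)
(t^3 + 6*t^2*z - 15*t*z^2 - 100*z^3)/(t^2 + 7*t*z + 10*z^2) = (t^2 + t*z - 20*z^2)/(t + 2*z)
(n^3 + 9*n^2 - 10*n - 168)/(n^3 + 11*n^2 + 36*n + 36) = (n^2 + 3*n - 28)/(n^2 + 5*n + 6)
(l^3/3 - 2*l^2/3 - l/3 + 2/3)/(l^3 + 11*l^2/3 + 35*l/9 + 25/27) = 9*(l^3 - 2*l^2 - l + 2)/(27*l^3 + 99*l^2 + 105*l + 25)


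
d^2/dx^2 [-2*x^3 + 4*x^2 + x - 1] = 8 - 12*x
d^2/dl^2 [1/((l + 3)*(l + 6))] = 2*((l + 3)^2 + (l + 3)*(l + 6) + (l + 6)^2)/((l + 3)^3*(l + 6)^3)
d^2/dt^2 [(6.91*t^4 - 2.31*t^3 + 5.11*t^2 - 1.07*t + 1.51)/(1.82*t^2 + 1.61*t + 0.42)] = (45.7773680000001*t^6 + 121.486092*t^5 + 139.16049*t^4 + 29.281518*t^3 + 11.828796*t^2 + 29.010156*t + 8.76953)/(6.028568*t^6 + 15.998892*t^5 + 18.32649*t^4 + 11.557385*t^3 + 4.22919*t^2 + 0.852012*t + 0.074088)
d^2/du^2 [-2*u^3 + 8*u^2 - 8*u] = 16 - 12*u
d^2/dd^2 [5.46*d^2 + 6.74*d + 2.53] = 10.9200000000000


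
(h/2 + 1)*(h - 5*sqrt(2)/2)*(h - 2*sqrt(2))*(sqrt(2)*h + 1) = sqrt(2)*h^4/2 - 4*h^3 + sqrt(2)*h^3 - 8*h^2 + 11*sqrt(2)*h^2/4 + 5*h + 11*sqrt(2)*h/2 + 10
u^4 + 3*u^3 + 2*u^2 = u^2*(u + 1)*(u + 2)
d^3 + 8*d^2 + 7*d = d*(d + 1)*(d + 7)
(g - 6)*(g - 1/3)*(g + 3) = g^3 - 10*g^2/3 - 17*g + 6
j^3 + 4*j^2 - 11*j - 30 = (j - 3)*(j + 2)*(j + 5)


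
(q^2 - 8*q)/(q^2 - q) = (q - 8)/(q - 1)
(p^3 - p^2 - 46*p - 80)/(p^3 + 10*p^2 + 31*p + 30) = (p - 8)/(p + 3)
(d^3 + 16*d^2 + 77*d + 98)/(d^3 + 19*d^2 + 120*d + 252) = (d^2 + 9*d + 14)/(d^2 + 12*d + 36)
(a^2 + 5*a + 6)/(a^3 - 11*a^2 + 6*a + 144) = (a + 2)/(a^2 - 14*a + 48)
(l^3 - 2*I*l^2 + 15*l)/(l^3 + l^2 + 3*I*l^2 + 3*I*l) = (l - 5*I)/(l + 1)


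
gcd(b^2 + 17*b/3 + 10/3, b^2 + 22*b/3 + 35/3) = b + 5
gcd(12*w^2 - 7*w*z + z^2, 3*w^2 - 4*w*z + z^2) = -3*w + z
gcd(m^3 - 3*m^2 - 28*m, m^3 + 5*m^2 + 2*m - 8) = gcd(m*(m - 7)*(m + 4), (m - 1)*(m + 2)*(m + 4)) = m + 4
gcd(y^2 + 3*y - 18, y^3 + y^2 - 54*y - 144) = y + 6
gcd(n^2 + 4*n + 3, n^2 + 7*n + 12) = n + 3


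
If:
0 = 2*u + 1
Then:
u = -1/2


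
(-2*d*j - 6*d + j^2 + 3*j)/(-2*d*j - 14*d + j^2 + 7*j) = (j + 3)/(j + 7)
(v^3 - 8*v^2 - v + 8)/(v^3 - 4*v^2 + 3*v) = (v^2 - 7*v - 8)/(v*(v - 3))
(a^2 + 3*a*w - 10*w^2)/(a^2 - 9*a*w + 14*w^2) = (-a - 5*w)/(-a + 7*w)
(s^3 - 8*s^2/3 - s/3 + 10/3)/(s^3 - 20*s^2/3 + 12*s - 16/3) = (3*s^2 - 2*s - 5)/(3*s^2 - 14*s + 8)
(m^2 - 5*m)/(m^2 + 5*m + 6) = m*(m - 5)/(m^2 + 5*m + 6)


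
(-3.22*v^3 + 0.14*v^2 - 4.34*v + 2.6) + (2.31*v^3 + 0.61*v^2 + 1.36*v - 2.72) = -0.91*v^3 + 0.75*v^2 - 2.98*v - 0.12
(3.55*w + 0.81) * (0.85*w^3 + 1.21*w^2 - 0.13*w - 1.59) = 3.0175*w^4 + 4.984*w^3 + 0.5186*w^2 - 5.7498*w - 1.2879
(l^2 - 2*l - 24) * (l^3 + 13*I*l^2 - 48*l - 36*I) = l^5 - 2*l^4 + 13*I*l^4 - 72*l^3 - 26*I*l^3 + 96*l^2 - 348*I*l^2 + 1152*l + 72*I*l + 864*I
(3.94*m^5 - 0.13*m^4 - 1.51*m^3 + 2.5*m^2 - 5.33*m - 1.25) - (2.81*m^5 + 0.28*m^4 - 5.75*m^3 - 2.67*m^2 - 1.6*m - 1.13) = 1.13*m^5 - 0.41*m^4 + 4.24*m^3 + 5.17*m^2 - 3.73*m - 0.12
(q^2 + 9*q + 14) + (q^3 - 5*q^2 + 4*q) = q^3 - 4*q^2 + 13*q + 14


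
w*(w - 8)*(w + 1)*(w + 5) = w^4 - 2*w^3 - 43*w^2 - 40*w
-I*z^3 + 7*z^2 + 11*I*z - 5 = (z + I)*(z + 5*I)*(-I*z + 1)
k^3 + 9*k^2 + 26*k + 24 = (k + 2)*(k + 3)*(k + 4)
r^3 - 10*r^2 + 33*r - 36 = (r - 4)*(r - 3)^2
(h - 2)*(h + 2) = h^2 - 4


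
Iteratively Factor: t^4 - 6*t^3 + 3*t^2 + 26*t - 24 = (t - 1)*(t^3 - 5*t^2 - 2*t + 24) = (t - 4)*(t - 1)*(t^2 - t - 6) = (t - 4)*(t - 1)*(t + 2)*(t - 3)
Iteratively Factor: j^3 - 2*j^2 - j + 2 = (j + 1)*(j^2 - 3*j + 2) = (j - 2)*(j + 1)*(j - 1)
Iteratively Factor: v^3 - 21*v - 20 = (v - 5)*(v^2 + 5*v + 4) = (v - 5)*(v + 4)*(v + 1)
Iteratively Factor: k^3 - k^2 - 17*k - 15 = (k + 1)*(k^2 - 2*k - 15) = (k + 1)*(k + 3)*(k - 5)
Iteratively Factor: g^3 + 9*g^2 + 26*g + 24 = (g + 3)*(g^2 + 6*g + 8) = (g + 2)*(g + 3)*(g + 4)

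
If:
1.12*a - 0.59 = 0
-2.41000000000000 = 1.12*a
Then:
No Solution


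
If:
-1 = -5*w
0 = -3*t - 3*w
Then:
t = -1/5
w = 1/5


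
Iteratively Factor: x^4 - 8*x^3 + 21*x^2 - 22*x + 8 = (x - 4)*(x^3 - 4*x^2 + 5*x - 2) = (x - 4)*(x - 1)*(x^2 - 3*x + 2) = (x - 4)*(x - 2)*(x - 1)*(x - 1)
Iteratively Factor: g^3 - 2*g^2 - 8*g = (g + 2)*(g^2 - 4*g) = g*(g + 2)*(g - 4)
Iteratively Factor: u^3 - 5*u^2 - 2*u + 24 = (u - 4)*(u^2 - u - 6) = (u - 4)*(u - 3)*(u + 2)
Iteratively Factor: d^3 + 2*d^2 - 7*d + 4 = (d + 4)*(d^2 - 2*d + 1) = (d - 1)*(d + 4)*(d - 1)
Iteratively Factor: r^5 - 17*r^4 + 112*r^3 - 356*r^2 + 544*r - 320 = (r - 2)*(r^4 - 15*r^3 + 82*r^2 - 192*r + 160) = (r - 2)^2*(r^3 - 13*r^2 + 56*r - 80) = (r - 4)*(r - 2)^2*(r^2 - 9*r + 20) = (r - 4)^2*(r - 2)^2*(r - 5)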